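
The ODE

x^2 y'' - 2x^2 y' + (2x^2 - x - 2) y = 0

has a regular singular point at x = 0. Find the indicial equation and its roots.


Divide by x^2 to reach normal form y'' + P_1(x) y' + P_2(x) y = 0 with P_1(x) = -2 and P_2(x) = 2 - 1/x - 2/x^2.
x = 0 is a singular point because the y-coefficient 2 - 1/x - 2/x^2 has a pole at x = 0.
It is a regular singular point because x P_1(x) = p(x) = -2x and x^2 P_2(x) = q(x) = 2x^2 - x - 2 are polynomials, hence analytic at x = 0.
p(0) = 0,  q(0) = -2.
Indicial equation: r(r-1) + p(0) r + q(0) = 0, i.e. r^2 + (p(0) - 1) r + q(0) = 0, i.e. r^2 - 1 r - 2 = 0.
Discriminant: (-1)^2 - 4(-2) = 9, so r = (1 ± 3)/2.
Solving: r_1 = 2, r_2 = -1.

indicial: r^2 - 1 r - 2 = 0; roots r_1 = 2, r_2 = -1


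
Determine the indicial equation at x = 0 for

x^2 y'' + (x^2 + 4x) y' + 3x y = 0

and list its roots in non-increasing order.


Divide by x^2 to reach normal form y'' + P_1(x) y' + P_2(x) y = 0 with P_1(x) = 1 + 4/x and P_2(x) = 3/x.
x = 0 is a singular point because the y'-coefficient 1 + 4/x has a pole at x = 0 and the y-coefficient 3/x has a pole at x = 0.
It is a regular singular point because x P_1(x) = p(x) = x + 4 and x^2 P_2(x) = q(x) = 3x are polynomials, hence analytic at x = 0.
p(0) = 4,  q(0) = 0.
Indicial equation: r(r-1) + p(0) r + q(0) = 0, i.e. r^2 + (p(0) - 1) r + q(0) = 0, i.e. r^2 + 3 r = 0.
Discriminant: (3)^2 - 4(0) = 9, so r = (-3 ± 3)/2.
Solving: r_1 = 0, r_2 = -3.

indicial: r^2 + 3 r = 0; roots r_1 = 0, r_2 = -3


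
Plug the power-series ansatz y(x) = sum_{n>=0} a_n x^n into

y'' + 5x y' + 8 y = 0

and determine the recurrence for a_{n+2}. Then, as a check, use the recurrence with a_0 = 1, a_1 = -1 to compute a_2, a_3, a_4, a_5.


Substitute y = sum_n a_n x^n.
y''(x) has coefficient (n+2)(n+1) a_{n+2} at x^n;
5 x y'(x) has coefficient 5 n a_n at x^n (shift);
8 y(x) has coefficient 8 a_n at x^n.
Matching x^n: (n+2)(n+1) a_{n+2} + (5n + 8) a_n = 0.
Thus a_{n+2} = (-5n - 8) / ((n+1)(n+2)) * a_n.

Check with a_0 = 1, a_1 = -1 (apply the recurrence for n = 0, 1, 2, 3): a_0 = 1, a_1 = -1, a_2 = -4, a_3 = 13/6, a_4 = 6, a_5 = -299/120.

a_(n+2) = (-5n - 8) / ((n+1)(n+2)) * a_n; check: a_0 = 1, a_1 = -1, a_2 = -4, a_3 = 13/6, a_4 = 6, a_5 = -299/120


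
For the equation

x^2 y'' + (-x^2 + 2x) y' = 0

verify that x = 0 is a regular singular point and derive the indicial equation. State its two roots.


Divide by x^2 to reach normal form y'' + P_1(x) y' + P_2(x) y = 0 with P_1(x) = -1 + 2/x and P_2(x) = 0.
x = 0 is a singular point because the y'-coefficient -1 + 2/x has a pole at x = 0.
It is a regular singular point because x P_1(x) = p(x) = 2 - x and x^2 P_2(x) = q(x) = 0 are polynomials, hence analytic at x = 0.
p(0) = 2,  q(0) = 0.
Indicial equation: r(r-1) + p(0) r + q(0) = 0, i.e. r^2 + (p(0) - 1) r + q(0) = 0, i.e. r^2 + 1 r = 0.
Discriminant: (1)^2 - 4(0) = 1, so r = (-1 ± 1)/2.
Solving: r_1 = 0, r_2 = -1.

indicial: r^2 + 1 r = 0; roots r_1 = 0, r_2 = -1


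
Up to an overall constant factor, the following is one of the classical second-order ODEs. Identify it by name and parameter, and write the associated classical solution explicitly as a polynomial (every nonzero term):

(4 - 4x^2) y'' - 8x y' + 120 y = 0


All three coefficients share the factor 4; dividing through by 4 gives  (1 - x^2) y'' - 2x y' + 30 y = 0.
This matches the Legendre equation (1 - x^2) y'' - 2x y' + n(n+1) y = 0 (note the -2x y' term) with n(n+1) = 30, so n = 5; the polynomial solution is P_5(x).
With y = sum_k a_k x^k, matching x^k gives (k+2)(k+1) a_{k+2} = [k(k+1) - n(n+1)] a_k = (k - 5)(k + 6) a_k. The right side vanishes at k = 5, so the series with the parity of 5 terminates at degree 5.
Standard normalization (P_n(1) = 1): leading coefficient (2n)!/(2^n (n!)^2) = 3628800/(32*14400) = 63/8, so a_5 = 63/8. Work downward with a_k = (k+1)(k+2) a_{k+2} / ((k - 5)(k + 6)):
  a_3 = (4)(5)(63/8) / ((3 - 5)(3 + 6)) = (315/2)/(-18) = -35/4
  a_1 = (2)(3)(-35/4) / ((1 - 5)(1 + 6)) = (-105/2)/(-28) = 15/8
Hence P_5(x) = 63 x^5/8 - 35 x^3/4 + 15 x/8.

P_5(x); series = 63 x^5/8 - 35 x^3/4 + 15 x/8


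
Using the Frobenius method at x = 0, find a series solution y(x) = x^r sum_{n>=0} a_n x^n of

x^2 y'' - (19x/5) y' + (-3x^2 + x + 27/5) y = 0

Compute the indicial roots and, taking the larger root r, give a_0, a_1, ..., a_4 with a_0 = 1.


Write in Frobenius form y'' + (p(x)/x) y' + (q(x)/x^2) y = 0:
  p(x) = -19/5,  q(x) = -3x^2 + x + 27/5.
Indicial equation: r(r-1) + (-19/5) r + (27/5) = 0 -> roots r_1 = 3, r_2 = 9/5.
Take r = r_1 = 3. Let y(x) = x^r sum_{n>=0} a_n x^n with a_0 = 1.
Substitute y = x^r sum a_n x^n and match x^{r+n}. The recurrence is
  D(n) a_n + 1 a_{n-1} - 3 a_{n-2} = 0,  where D(n) = (r+n)(r+n-1) + (-19/5)(r+n) + (27/5).
  a_n = [-1 a_{n-1} + 3 a_{n-2}] / D(n).
Since the indicial polynomial factors as (r - r_1)(r - r_2), D(n) = (r_1 + n - r_1)(r_1 + n - r_2) = n(n + 6/5).
Evaluating step by step (a_0 = 1):
  n = 1: D(1) = 1(1 + 6/5) = 11/5; numerator = -1(1) = -1; a_1 = (-1)/(11/5) = -5/11
  n = 2: D(2) = 2(2 + 6/5) = 32/5; numerator = -1(-5/11) + 3(1) = 38/11; a_2 = (38/11)/(32/5) = 95/176
  n = 3: D(3) = 3(3 + 6/5) = 63/5; numerator = -1(95/176) + 3(-5/11) = -335/176; a_3 = (-335/176)/(63/5) = -1675/11088
  n = 4: D(4) = 4(4 + 6/5) = 104/5; numerator = -1(-1675/11088) + 3(95/176) = 9815/5544; a_4 = (9815/5544)/(104/5) = 3775/44352

r = 3; a_0 = 1; a_1 = -5/11; a_2 = 95/176; a_3 = -1675/11088; a_4 = 3775/44352


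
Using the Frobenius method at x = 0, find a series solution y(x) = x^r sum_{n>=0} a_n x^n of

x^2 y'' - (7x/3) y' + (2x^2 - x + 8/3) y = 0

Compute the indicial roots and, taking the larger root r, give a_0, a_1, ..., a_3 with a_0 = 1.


Write in Frobenius form y'' + (p(x)/x) y' + (q(x)/x^2) y = 0:
  p(x) = -7/3,  q(x) = 2x^2 - x + 8/3.
Indicial equation: r(r-1) + (-7/3) r + (8/3) = 0 -> roots r_1 = 2, r_2 = 4/3.
Take r = r_1 = 2. Let y(x) = x^r sum_{n>=0} a_n x^n with a_0 = 1.
Substitute y = x^r sum a_n x^n and match x^{r+n}. The recurrence is
  D(n) a_n - 1 a_{n-1} + 2 a_{n-2} = 0,  where D(n) = (r+n)(r+n-1) + (-7/3)(r+n) + (8/3).
  a_n = [1 a_{n-1} - 2 a_{n-2}] / D(n).
Since the indicial polynomial factors as (r - r_1)(r - r_2), D(n) = (r_1 + n - r_1)(r_1 + n - r_2) = n(n + 2/3).
Evaluating step by step (a_0 = 1):
  n = 1: D(1) = 1(1 + 2/3) = 5/3; numerator = 1(1) = 1; a_1 = (1)/(5/3) = 3/5
  n = 2: D(2) = 2(2 + 2/3) = 16/3; numerator = 1(3/5) - 2(1) = -7/5; a_2 = (-7/5)/(16/3) = -21/80
  n = 3: D(3) = 3(3 + 2/3) = 11; numerator = 1(-21/80) - 2(3/5) = -117/80; a_3 = (-117/80)/(11) = -117/880

r = 2; a_0 = 1; a_1 = 3/5; a_2 = -21/80; a_3 = -117/880


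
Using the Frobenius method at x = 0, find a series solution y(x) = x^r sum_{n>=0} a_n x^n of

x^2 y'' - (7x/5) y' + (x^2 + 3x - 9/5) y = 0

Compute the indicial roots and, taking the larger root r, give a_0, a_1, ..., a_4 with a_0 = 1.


Write in Frobenius form y'' + (p(x)/x) y' + (q(x)/x^2) y = 0:
  p(x) = -7/5,  q(x) = x^2 + 3x - 9/5.
Indicial equation: r(r-1) + (-7/5) r + (-9/5) = 0 -> roots r_1 = 3, r_2 = -3/5.
Take r = r_1 = 3. Let y(x) = x^r sum_{n>=0} a_n x^n with a_0 = 1.
Substitute y = x^r sum a_n x^n and match x^{r+n}. The recurrence is
  D(n) a_n + 3 a_{n-1} + 1 a_{n-2} = 0,  where D(n) = (r+n)(r+n-1) + (-7/5)(r+n) + (-9/5).
  a_n = [-3 a_{n-1} - 1 a_{n-2}] / D(n).
Since the indicial polynomial factors as (r - r_1)(r - r_2), D(n) = (r_1 + n - r_1)(r_1 + n - r_2) = n(n + 18/5).
Evaluating step by step (a_0 = 1):
  n = 1: D(1) = 1(1 + 18/5) = 23/5; numerator = -3(1) = -3; a_1 = (-3)/(23/5) = -15/23
  n = 2: D(2) = 2(2 + 18/5) = 56/5; numerator = -3(-15/23) - 1(1) = 22/23; a_2 = (22/23)/(56/5) = 55/644
  n = 3: D(3) = 3(3 + 18/5) = 99/5; numerator = -3(55/644) - 1(-15/23) = 255/644; a_3 = (255/644)/(99/5) = 425/21252
  n = 4: D(4) = 4(4 + 18/5) = 152/5; numerator = -3(425/21252) - 1(55/644) = -515/3542; a_4 = (-515/3542)/(152/5) = -2575/538384

r = 3; a_0 = 1; a_1 = -15/23; a_2 = 55/644; a_3 = 425/21252; a_4 = -2575/538384


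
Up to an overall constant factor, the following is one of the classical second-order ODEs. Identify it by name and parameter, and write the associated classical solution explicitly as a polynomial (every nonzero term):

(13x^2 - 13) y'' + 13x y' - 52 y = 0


All three coefficients share the factor -13; dividing through by -13 gives  (1 - x^2) y'' - x y' + 4 y = 0.
This matches the Chebyshev equation (1 - x^2) y'' - x y' + n^2 y = 0 (note the -x y' term, not -2x y') with n^2 = 4, so n = 2; the polynomial solution is T_2(x).
With y = sum_k a_k x^k, matching x^k gives (k+2)(k+1) a_{k+2} = (k^2 - n^2) a_k = (k - 2)(k + 2) a_k. The right side vanishes at k = 2, so the series with the parity of 2 terminates at degree 2.
Standard normalization: leading coefficient of T_n is 2^(n-1), so a_2 = 2^1 = 2. Work downward with a_k = (k+1)(k+2) a_{k+2} / ((k - 2)(k + 2)):
  a_0 = (1)(2)(2) / ((0 - 2)(0 + 2)) = 4/(-4) = -1
Hence T_2(x) = 2 x^2 - 1.

T_2(x); series = 2 x^2 - 1


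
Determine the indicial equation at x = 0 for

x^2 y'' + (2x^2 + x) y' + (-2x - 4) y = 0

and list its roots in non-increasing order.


Divide by x^2 to reach normal form y'' + P_1(x) y' + P_2(x) y = 0 with P_1(x) = 2 + 1/x and P_2(x) = -2/x - 4/x^2.
x = 0 is a singular point because the y'-coefficient 2 + 1/x has a pole at x = 0 and the y-coefficient -2/x - 4/x^2 has a pole at x = 0.
It is a regular singular point because x P_1(x) = p(x) = 2x + 1 and x^2 P_2(x) = q(x) = -2x - 4 are polynomials, hence analytic at x = 0.
p(0) = 1,  q(0) = -4.
Indicial equation: r(r-1) + p(0) r + q(0) = 0, i.e. r^2 + (p(0) - 1) r + q(0) = 0, i.e. r^2 - 4 = 0.
Discriminant: (0)^2 - 4(-4) = 16, so r = (0 ± 4)/2.
Solving: r_1 = 2, r_2 = -2.

indicial: r^2 - 4 = 0; roots r_1 = 2, r_2 = -2


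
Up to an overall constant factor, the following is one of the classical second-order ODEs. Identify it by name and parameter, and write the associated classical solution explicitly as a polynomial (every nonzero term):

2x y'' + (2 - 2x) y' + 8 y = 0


All three coefficients share the factor 2; dividing through by 2 gives  x y'' + (1 - x) y' + 4 y = 0.
This matches the Laguerre equation x y'' + (1 - x) y' + n y = 0 with n = 4; the polynomial solution is L_4(x).
With y = sum_k a_k x^k, matching x^k gives (k+1)k a_{k+1} + (k+1) a_{k+1} - k a_k + n a_k = 0, i.e. (k+1)^2 a_{k+1} = (k - n) a_k = (k - 4) a_k. The right side vanishes at k = 4, so the series terminates at degree 4.
Standard normalization L_n(0) = 1 gives a_0 = 1. Work upward with a_{k+1} = (k - 4) a_k / (k+1)^2:
  a_1 = (0 - 4)(1) / 1^2 = -4/1 = -4
  a_2 = (1 - 4)(-4) / 2^2 = 12/4 = 3
  a_3 = (2 - 4)(3) / 3^2 = -6/9 = -2/3
  a_4 = (3 - 4)(-2/3) / 4^2 = (2/3)/16 = 1/24
Hence L_4(x) = x^4/24 - 2 x^3/3 + 3 x^2 - 4 x + 1.

L_4(x); series = x^4/24 - 2 x^3/3 + 3 x^2 - 4 x + 1


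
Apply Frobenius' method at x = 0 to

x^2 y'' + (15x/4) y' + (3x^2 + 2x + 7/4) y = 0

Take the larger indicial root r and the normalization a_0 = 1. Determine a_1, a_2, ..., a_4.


Write in Frobenius form y'' + (p(x)/x) y' + (q(x)/x^2) y = 0:
  p(x) = 15/4,  q(x) = 3x^2 + 2x + 7/4.
Indicial equation: r(r-1) + (15/4) r + (7/4) = 0 -> roots r_1 = -1, r_2 = -7/4.
Take r = r_1 = -1. Let y(x) = x^r sum_{n>=0} a_n x^n with a_0 = 1.
Substitute y = x^r sum a_n x^n and match x^{r+n}. The recurrence is
  D(n) a_n + 2 a_{n-1} + 3 a_{n-2} = 0,  where D(n) = (r+n)(r+n-1) + (15/4)(r+n) + (7/4).
  a_n = [-2 a_{n-1} - 3 a_{n-2}] / D(n).
Since the indicial polynomial factors as (r - r_1)(r - r_2), D(n) = (r_1 + n - r_1)(r_1 + n - r_2) = n(n + 3/4).
Evaluating step by step (a_0 = 1):
  n = 1: D(1) = 1(1 + 3/4) = 7/4; numerator = -2(1) = -2; a_1 = (-2)/(7/4) = -8/7
  n = 2: D(2) = 2(2 + 3/4) = 11/2; numerator = -2(-8/7) - 3(1) = -5/7; a_2 = (-5/7)/(11/2) = -10/77
  n = 3: D(3) = 3(3 + 3/4) = 45/4; numerator = -2(-10/77) - 3(-8/7) = 284/77; a_3 = (284/77)/(45/4) = 1136/3465
  n = 4: D(4) = 4(4 + 3/4) = 19; numerator = -2(1136/3465) - 3(-10/77) = -922/3465; a_4 = (-922/3465)/(19) = -922/65835

r = -1; a_0 = 1; a_1 = -8/7; a_2 = -10/77; a_3 = 1136/3465; a_4 = -922/65835


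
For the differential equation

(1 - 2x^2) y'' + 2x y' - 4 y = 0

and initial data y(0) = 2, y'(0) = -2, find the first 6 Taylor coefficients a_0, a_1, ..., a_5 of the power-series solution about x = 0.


Ansatz: y(x) = sum_{n>=0} a_n x^n, so y'(x) = sum_{n>=1} n a_n x^(n-1) and y''(x) = sum_{n>=2} n(n-1) a_n x^(n-2).
Substitute into P(x) y'' + Q(x) y' + R(x) y = 0 with P(x) = 1 - 2x^2, Q(x) = 2x, R(x) = -4, and match powers of x.
Initial conditions: a_0 = 2, a_1 = -2.
Setting the coefficient of each power of x to zero and solving order by order (substituting the coefficients already found):
  x^0: 2 a_2 - 4 a_0 = 0  ->  2 a_2 = 4 a_0 = 8  ->  a_2 = 4
  x^1: 6 a_3 - 2 a_1 = 0  ->  6 a_3 = 2 a_1 = -4  ->  a_3 = -2/3
  x^2: 12 a_4 - 4 a_2 = 0  ->  12 a_4 = 4 a_2 = 16  ->  a_4 = 4/3
  x^3: 20 a_5 - 10 a_3 = 0  ->  20 a_5 = 10 a_3 = -20/3  ->  a_5 = -1/3
Truncated series: y(x) = 2 - 2 x + 4 x^2 - (2/3) x^3 + (4/3) x^4 - (1/3) x^5 + O(x^6).

a_0 = 2; a_1 = -2; a_2 = 4; a_3 = -2/3; a_4 = 4/3; a_5 = -1/3


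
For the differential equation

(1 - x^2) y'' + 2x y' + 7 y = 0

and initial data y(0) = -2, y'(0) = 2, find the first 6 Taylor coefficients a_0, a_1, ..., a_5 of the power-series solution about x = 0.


Ansatz: y(x) = sum_{n>=0} a_n x^n, so y'(x) = sum_{n>=1} n a_n x^(n-1) and y''(x) = sum_{n>=2} n(n-1) a_n x^(n-2).
Substitute into P(x) y'' + Q(x) y' + R(x) y = 0 with P(x) = 1 - x^2, Q(x) = 2x, R(x) = 7, and match powers of x.
Initial conditions: a_0 = -2, a_1 = 2.
Setting the coefficient of each power of x to zero and solving order by order (substituting the coefficients already found):
  x^0: 2 a_2 + 7 a_0 = 0  ->  2 a_2 = -7 a_0 = 14  ->  a_2 = 7
  x^1: 6 a_3 + 9 a_1 = 0  ->  6 a_3 = -9 a_1 = -18  ->  a_3 = -3
  x^2: 12 a_4 + 9 a_2 = 0  ->  12 a_4 = -9 a_2 = -63  ->  a_4 = -21/4
  x^3: 20 a_5 + 7 a_3 = 0  ->  20 a_5 = -7 a_3 = 21  ->  a_5 = 21/20
Truncated series: y(x) = -2 + 2 x + 7 x^2 - 3 x^3 - (21/4) x^4 + (21/20) x^5 + O(x^6).

a_0 = -2; a_1 = 2; a_2 = 7; a_3 = -3; a_4 = -21/4; a_5 = 21/20


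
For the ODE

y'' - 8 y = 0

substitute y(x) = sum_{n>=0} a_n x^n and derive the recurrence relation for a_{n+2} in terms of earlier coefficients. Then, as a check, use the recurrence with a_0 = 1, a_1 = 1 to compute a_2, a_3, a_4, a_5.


Substitute y = sum_n a_n x^n into y'' + (const) y = 0.
y''(x) = sum_{n>=0} (n+2)(n+1) a_{n+2} x^n.
The ODE becomes sum_n [(n+2)(n+1) a_{n+2} - 8 a_n] x^n = 0.
Setting each coefficient to zero gives the recurrence:
  (n+2)(n+1) a_{n+2} - 8 a_n = 0,
  a_{n+2} = 8 / ((n+1)(n+2)) a_n.

Check with a_0 = 1, a_1 = 1 (apply the recurrence for n = 0, 1, 2, 3): a_0 = 1, a_1 = 1, a_2 = 4, a_3 = 4/3, a_4 = 8/3, a_5 = 8/15.

a_{n+2} = 8/((n+1)(n+2)) * a_n; check: a_0 = 1, a_1 = 1, a_2 = 4, a_3 = 4/3, a_4 = 8/3, a_5 = 8/15


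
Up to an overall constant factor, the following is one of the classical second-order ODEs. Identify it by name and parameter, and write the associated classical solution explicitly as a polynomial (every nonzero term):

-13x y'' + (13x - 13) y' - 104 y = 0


All three coefficients share the factor -13; dividing through by -13 gives  x y'' + (1 - x) y' + 8 y = 0.
This matches the Laguerre equation x y'' + (1 - x) y' + n y = 0 with n = 8; the polynomial solution is L_8(x).
With y = sum_k a_k x^k, matching x^k gives (k+1)k a_{k+1} + (k+1) a_{k+1} - k a_k + n a_k = 0, i.e. (k+1)^2 a_{k+1} = (k - n) a_k = (k - 8) a_k. The right side vanishes at k = 8, so the series terminates at degree 8.
Standard normalization L_n(0) = 1 gives a_0 = 1. Work upward with a_{k+1} = (k - 8) a_k / (k+1)^2:
  a_1 = (0 - 8)(1) / 1^2 = -8/1 = -8
  a_2 = (1 - 8)(-8) / 2^2 = 56/4 = 14
  a_3 = (2 - 8)(14) / 3^2 = -84/9 = -28/3
  a_4 = (3 - 8)(-28/3) / 4^2 = (140/3)/16 = 35/12
  a_5 = (4 - 8)(35/12) / 5^2 = (-35/3)/25 = -7/15
  a_6 = (5 - 8)(-7/15) / 6^2 = (7/5)/36 = 7/180
  a_7 = (6 - 8)(7/180) / 7^2 = (-7/90)/49 = -1/630
  a_8 = (7 - 8)(-1/630) / 8^2 = (1/630)/64 = 1/40320
Hence L_8(x) = x^8/40320 - x^7/630 + 7 x^6/180 - 7 x^5/15 + 35 x^4/12 - 28 x^3/3 + 14 x^2 - 8 x + 1.

L_8(x); series = x^8/40320 - x^7/630 + 7 x^6/180 - 7 x^5/15 + 35 x^4/12 - 28 x^3/3 + 14 x^2 - 8 x + 1


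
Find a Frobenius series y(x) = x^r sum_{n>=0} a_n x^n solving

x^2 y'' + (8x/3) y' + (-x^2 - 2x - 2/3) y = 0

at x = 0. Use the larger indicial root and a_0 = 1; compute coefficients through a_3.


Write in Frobenius form y'' + (p(x)/x) y' + (q(x)/x^2) y = 0:
  p(x) = 8/3,  q(x) = -x^2 - 2x - 2/3.
Indicial equation: r(r-1) + (8/3) r + (-2/3) = 0 -> roots r_1 = 1/3, r_2 = -2.
Take r = r_1 = 1/3. Let y(x) = x^r sum_{n>=0} a_n x^n with a_0 = 1.
Substitute y = x^r sum a_n x^n and match x^{r+n}. The recurrence is
  D(n) a_n - 2 a_{n-1} - 1 a_{n-2} = 0,  where D(n) = (r+n)(r+n-1) + (8/3)(r+n) + (-2/3).
  a_n = [2 a_{n-1} + 1 a_{n-2}] / D(n).
Since the indicial polynomial factors as (r - r_1)(r - r_2), D(n) = (r_1 + n - r_1)(r_1 + n - r_2) = n(n + 7/3).
Evaluating step by step (a_0 = 1):
  n = 1: D(1) = 1(1 + 7/3) = 10/3; numerator = 2(1) = 2; a_1 = (2)/(10/3) = 3/5
  n = 2: D(2) = 2(2 + 7/3) = 26/3; numerator = 2(3/5) + 1(1) = 11/5; a_2 = (11/5)/(26/3) = 33/130
  n = 3: D(3) = 3(3 + 7/3) = 16; numerator = 2(33/130) + 1(3/5) = 72/65; a_3 = (72/65)/(16) = 9/130

r = 1/3; a_0 = 1; a_1 = 3/5; a_2 = 33/130; a_3 = 9/130


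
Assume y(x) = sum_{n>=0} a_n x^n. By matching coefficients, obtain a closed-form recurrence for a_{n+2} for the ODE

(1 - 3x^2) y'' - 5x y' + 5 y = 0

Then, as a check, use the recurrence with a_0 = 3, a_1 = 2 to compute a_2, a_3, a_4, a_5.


Substitute y = sum_n a_n x^n.
(1 - 3 x^2) y'' contributes (n+2)(n+1) a_{n+2} - 3 n(n-1) a_n at x^n.
-5 x y'(x) contributes -5 n a_n at x^n.
5 y(x) contributes 5 a_n at x^n.
Matching x^n: (n+2)(n+1) a_{n+2} + (-3 n(n-1) - 5 n + 5) a_n = 0.
Thus a_{n+2} = (3 n(n-1) + 5 n - 5) / ((n+1)(n+2)) * a_n.

Check with a_0 = 3, a_1 = 2 (apply the recurrence for n = 0, 1, 2, 3): a_0 = 3, a_1 = 2, a_2 = -15/2, a_3 = 0, a_4 = -55/8, a_5 = 0.

a_(n+2) = (3 n(n-1) + 5 n - 5) / ((n+1)(n+2)) * a_n; check: a_0 = 3, a_1 = 2, a_2 = -15/2, a_3 = 0, a_4 = -55/8, a_5 = 0


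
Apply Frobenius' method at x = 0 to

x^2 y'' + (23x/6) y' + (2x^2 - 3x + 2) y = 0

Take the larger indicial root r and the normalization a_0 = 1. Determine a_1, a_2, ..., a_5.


Write in Frobenius form y'' + (p(x)/x) y' + (q(x)/x^2) y = 0:
  p(x) = 23/6,  q(x) = 2x^2 - 3x + 2.
Indicial equation: r(r-1) + (23/6) r + (2) = 0 -> roots r_1 = -4/3, r_2 = -3/2.
Take r = r_1 = -4/3. Let y(x) = x^r sum_{n>=0} a_n x^n with a_0 = 1.
Substitute y = x^r sum a_n x^n and match x^{r+n}. The recurrence is
  D(n) a_n - 3 a_{n-1} + 2 a_{n-2} = 0,  where D(n) = (r+n)(r+n-1) + (23/6)(r+n) + (2).
  a_n = [3 a_{n-1} - 2 a_{n-2}] / D(n).
Since the indicial polynomial factors as (r - r_1)(r - r_2), D(n) = (r_1 + n - r_1)(r_1 + n - r_2) = n(n + 1/6).
Evaluating step by step (a_0 = 1):
  n = 1: D(1) = 1(1 + 1/6) = 7/6; numerator = 3(1) = 3; a_1 = (3)/(7/6) = 18/7
  n = 2: D(2) = 2(2 + 1/6) = 13/3; numerator = 3(18/7) - 2(1) = 40/7; a_2 = (40/7)/(13/3) = 120/91
  n = 3: D(3) = 3(3 + 1/6) = 19/2; numerator = 3(120/91) - 2(18/7) = -108/91; a_3 = (-108/91)/(19/2) = -216/1729
  n = 4: D(4) = 4(4 + 1/6) = 50/3; numerator = 3(-216/1729) - 2(120/91) = -744/247; a_4 = (-744/247)/(50/3) = -1116/6175
  n = 5: D(5) = 5(5 + 1/6) = 155/6; numerator = 3(-1116/6175) - 2(-216/1729) = -972/3325; a_5 = (-972/3325)/(155/6) = -5832/515375

r = -4/3; a_0 = 1; a_1 = 18/7; a_2 = 120/91; a_3 = -216/1729; a_4 = -1116/6175; a_5 = -5832/515375


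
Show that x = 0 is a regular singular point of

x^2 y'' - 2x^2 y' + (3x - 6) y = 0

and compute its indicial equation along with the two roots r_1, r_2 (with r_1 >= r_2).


Divide by x^2 to reach normal form y'' + P_1(x) y' + P_2(x) y = 0 with P_1(x) = -2 and P_2(x) = 3/x - 6/x^2.
x = 0 is a singular point because the y-coefficient 3/x - 6/x^2 has a pole at x = 0.
It is a regular singular point because x P_1(x) = p(x) = -2x and x^2 P_2(x) = q(x) = 3x - 6 are polynomials, hence analytic at x = 0.
p(0) = 0,  q(0) = -6.
Indicial equation: r(r-1) + p(0) r + q(0) = 0, i.e. r^2 + (p(0) - 1) r + q(0) = 0, i.e. r^2 - 1 r - 6 = 0.
Discriminant: (-1)^2 - 4(-6) = 25, so r = (1 ± 5)/2.
Solving: r_1 = 3, r_2 = -2.

indicial: r^2 - 1 r - 6 = 0; roots r_1 = 3, r_2 = -2


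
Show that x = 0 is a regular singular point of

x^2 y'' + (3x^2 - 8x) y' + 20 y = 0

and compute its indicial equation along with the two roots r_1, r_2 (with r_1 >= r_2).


Divide by x^2 to reach normal form y'' + P_1(x) y' + P_2(x) y = 0 with P_1(x) = 3 - 8/x and P_2(x) = 20/x^2.
x = 0 is a singular point because the y'-coefficient 3 - 8/x has a pole at x = 0 and the y-coefficient 20/x^2 has a pole at x = 0.
It is a regular singular point because x P_1(x) = p(x) = 3x - 8 and x^2 P_2(x) = q(x) = 20 are polynomials, hence analytic at x = 0.
p(0) = -8,  q(0) = 20.
Indicial equation: r(r-1) + p(0) r + q(0) = 0, i.e. r^2 + (p(0) - 1) r + q(0) = 0, i.e. r^2 - 9 r + 20 = 0.
Discriminant: (-9)^2 - 4(20) = 1, so r = (9 ± 1)/2.
Solving: r_1 = 5, r_2 = 4.

indicial: r^2 - 9 r + 20 = 0; roots r_1 = 5, r_2 = 4


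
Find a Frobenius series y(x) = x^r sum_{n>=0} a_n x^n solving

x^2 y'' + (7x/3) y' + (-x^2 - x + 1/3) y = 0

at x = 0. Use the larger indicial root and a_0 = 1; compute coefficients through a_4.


Write in Frobenius form y'' + (p(x)/x) y' + (q(x)/x^2) y = 0:
  p(x) = 7/3,  q(x) = -x^2 - x + 1/3.
Indicial equation: r(r-1) + (7/3) r + (1/3) = 0 -> roots r_1 = -1/3, r_2 = -1.
Take r = r_1 = -1/3. Let y(x) = x^r sum_{n>=0} a_n x^n with a_0 = 1.
Substitute y = x^r sum a_n x^n and match x^{r+n}. The recurrence is
  D(n) a_n - 1 a_{n-1} - 1 a_{n-2} = 0,  where D(n) = (r+n)(r+n-1) + (7/3)(r+n) + (1/3).
  a_n = [1 a_{n-1} + 1 a_{n-2}] / D(n).
Since the indicial polynomial factors as (r - r_1)(r - r_2), D(n) = (r_1 + n - r_1)(r_1 + n - r_2) = n(n + 2/3).
Evaluating step by step (a_0 = 1):
  n = 1: D(1) = 1(1 + 2/3) = 5/3; numerator = 1(1) = 1; a_1 = (1)/(5/3) = 3/5
  n = 2: D(2) = 2(2 + 2/3) = 16/3; numerator = 1(3/5) + 1(1) = 8/5; a_2 = (8/5)/(16/3) = 3/10
  n = 3: D(3) = 3(3 + 2/3) = 11; numerator = 1(3/10) + 1(3/5) = 9/10; a_3 = (9/10)/(11) = 9/110
  n = 4: D(4) = 4(4 + 2/3) = 56/3; numerator = 1(9/110) + 1(3/10) = 21/55; a_4 = (21/55)/(56/3) = 9/440

r = -1/3; a_0 = 1; a_1 = 3/5; a_2 = 3/10; a_3 = 9/110; a_4 = 9/440


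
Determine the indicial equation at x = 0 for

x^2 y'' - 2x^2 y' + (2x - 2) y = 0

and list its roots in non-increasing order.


Divide by x^2 to reach normal form y'' + P_1(x) y' + P_2(x) y = 0 with P_1(x) = -2 and P_2(x) = 2/x - 2/x^2.
x = 0 is a singular point because the y-coefficient 2/x - 2/x^2 has a pole at x = 0.
It is a regular singular point because x P_1(x) = p(x) = -2x and x^2 P_2(x) = q(x) = 2x - 2 are polynomials, hence analytic at x = 0.
p(0) = 0,  q(0) = -2.
Indicial equation: r(r-1) + p(0) r + q(0) = 0, i.e. r^2 + (p(0) - 1) r + q(0) = 0, i.e. r^2 - 1 r - 2 = 0.
Discriminant: (-1)^2 - 4(-2) = 9, so r = (1 ± 3)/2.
Solving: r_1 = 2, r_2 = -1.

indicial: r^2 - 1 r - 2 = 0; roots r_1 = 2, r_2 = -1


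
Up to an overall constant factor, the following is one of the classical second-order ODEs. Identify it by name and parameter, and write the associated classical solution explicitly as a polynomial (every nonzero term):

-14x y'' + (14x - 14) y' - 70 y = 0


All three coefficients share the factor -14; dividing through by -14 gives  x y'' + (1 - x) y' + 5 y = 0.
This matches the Laguerre equation x y'' + (1 - x) y' + n y = 0 with n = 5; the polynomial solution is L_5(x).
With y = sum_k a_k x^k, matching x^k gives (k+1)k a_{k+1} + (k+1) a_{k+1} - k a_k + n a_k = 0, i.e. (k+1)^2 a_{k+1} = (k - n) a_k = (k - 5) a_k. The right side vanishes at k = 5, so the series terminates at degree 5.
Standard normalization L_n(0) = 1 gives a_0 = 1. Work upward with a_{k+1} = (k - 5) a_k / (k+1)^2:
  a_1 = (0 - 5)(1) / 1^2 = -5/1 = -5
  a_2 = (1 - 5)(-5) / 2^2 = 20/4 = 5
  a_3 = (2 - 5)(5) / 3^2 = -15/9 = -5/3
  a_4 = (3 - 5)(-5/3) / 4^2 = (10/3)/16 = 5/24
  a_5 = (4 - 5)(5/24) / 5^2 = (-5/24)/25 = -1/120
Hence L_5(x) = -x^5/120 + 5 x^4/24 - 5 x^3/3 + 5 x^2 - 5 x + 1.

L_5(x); series = -x^5/120 + 5 x^4/24 - 5 x^3/3 + 5 x^2 - 5 x + 1


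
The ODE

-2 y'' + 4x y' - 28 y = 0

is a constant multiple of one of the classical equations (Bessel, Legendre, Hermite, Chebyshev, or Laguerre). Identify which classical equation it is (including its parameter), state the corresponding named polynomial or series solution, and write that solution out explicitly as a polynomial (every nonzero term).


All three coefficients share the factor -2; dividing through by -2 gives  y'' - 2x y' + 14 y = 0.
This matches the Hermite equation y'' - 2x y' + 2n y = 0 with 2n = 14, so n = 7; the polynomial solution is H_7(x).
With y = sum_k a_k x^k, matching x^k gives (k+2)(k+1) a_{k+2} = 2(k - n) a_k = 2(k - 7) a_k. The right side vanishes at k = 7, so the series with the parity of 7 terminates at degree 7.
Standard normalization: leading coefficient of H_n is 2^n, so a_7 = 2^7 = 128. Work downward with a_k = (k+1)(k+2) a_{k+2} / (2(k - n)):
  a_5 = (6)(7)(128) / (2(5 - 7)) = 5376/(-4) = -1344
  a_3 = (4)(5)(-1344) / (2(3 - 7)) = -26880/(-8) = 3360
  a_1 = (2)(3)(3360) / (2(1 - 7)) = 20160/(-12) = -1680
Hence H_7(x) = 128 x^7 - 1344 x^5 + 3360 x^3 - 1680 x.

H_7(x); series = 128 x^7 - 1344 x^5 + 3360 x^3 - 1680 x


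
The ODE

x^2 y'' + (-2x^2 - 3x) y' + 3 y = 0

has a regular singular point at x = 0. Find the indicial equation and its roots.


Divide by x^2 to reach normal form y'' + P_1(x) y' + P_2(x) y = 0 with P_1(x) = -2 - 3/x and P_2(x) = 3/x^2.
x = 0 is a singular point because the y'-coefficient -2 - 3/x has a pole at x = 0 and the y-coefficient 3/x^2 has a pole at x = 0.
It is a regular singular point because x P_1(x) = p(x) = -2x - 3 and x^2 P_2(x) = q(x) = 3 are polynomials, hence analytic at x = 0.
p(0) = -3,  q(0) = 3.
Indicial equation: r(r-1) + p(0) r + q(0) = 0, i.e. r^2 + (p(0) - 1) r + q(0) = 0, i.e. r^2 - 4 r + 3 = 0.
Discriminant: (-4)^2 - 4(3) = 4, so r = (4 ± 2)/2.
Solving: r_1 = 3, r_2 = 1.

indicial: r^2 - 4 r + 3 = 0; roots r_1 = 3, r_2 = 1


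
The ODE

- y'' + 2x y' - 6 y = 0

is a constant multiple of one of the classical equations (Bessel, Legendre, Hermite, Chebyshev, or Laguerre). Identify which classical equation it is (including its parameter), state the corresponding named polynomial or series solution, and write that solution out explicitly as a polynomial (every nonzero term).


All three coefficients share the factor -1; dividing through by -1 gives  y'' - 2x y' + 6 y = 0.
This matches the Hermite equation y'' - 2x y' + 2n y = 0 with 2n = 6, so n = 3; the polynomial solution is H_3(x).
With y = sum_k a_k x^k, matching x^k gives (k+2)(k+1) a_{k+2} = 2(k - n) a_k = 2(k - 3) a_k. The right side vanishes at k = 3, so the series with the parity of 3 terminates at degree 3.
Standard normalization: leading coefficient of H_n is 2^n, so a_3 = 2^3 = 8. Work downward with a_k = (k+1)(k+2) a_{k+2} / (2(k - n)):
  a_1 = (2)(3)(8) / (2(1 - 3)) = 48/(-4) = -12
Hence H_3(x) = 8 x^3 - 12 x.

H_3(x); series = 8 x^3 - 12 x


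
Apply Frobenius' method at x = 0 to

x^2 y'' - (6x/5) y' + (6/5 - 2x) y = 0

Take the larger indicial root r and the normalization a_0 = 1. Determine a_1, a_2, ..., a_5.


Write in Frobenius form y'' + (p(x)/x) y' + (q(x)/x^2) y = 0:
  p(x) = -6/5,  q(x) = 6/5 - 2x.
Indicial equation: r(r-1) + (-6/5) r + (6/5) = 0 -> roots r_1 = 6/5, r_2 = 1.
Take r = r_1 = 6/5. Let y(x) = x^r sum_{n>=0} a_n x^n with a_0 = 1.
Substitute y = x^r sum a_n x^n and match x^{r+n}. The recurrence is
  D(n) a_n - 2 a_{n-1} = 0,  where D(n) = (r+n)(r+n-1) + (-6/5)(r+n) + (6/5).
  a_n = 2 / D(n) * a_{n-1}.
Since the indicial polynomial factors as (r - r_1)(r - r_2), D(n) = (r_1 + n - r_1)(r_1 + n - r_2) = n(n + 1/5).
Evaluating step by step (a_0 = 1):
  n = 1: D(1) = 1(1 + 1/5) = 6/5; numerator = 2(1) = 2; a_1 = (2)/(6/5) = 5/3
  n = 2: D(2) = 2(2 + 1/5) = 22/5; numerator = 2(5/3) = 10/3; a_2 = (10/3)/(22/5) = 25/33
  n = 3: D(3) = 3(3 + 1/5) = 48/5; numerator = 2(25/33) = 50/33; a_3 = (50/33)/(48/5) = 125/792
  n = 4: D(4) = 4(4 + 1/5) = 84/5; numerator = 2(125/792) = 125/396; a_4 = (125/396)/(84/5) = 625/33264
  n = 5: D(5) = 5(5 + 1/5) = 26; numerator = 2(625/33264) = 625/16632; a_5 = (625/16632)/(26) = 625/432432

r = 6/5; a_0 = 1; a_1 = 5/3; a_2 = 25/33; a_3 = 125/792; a_4 = 625/33264; a_5 = 625/432432


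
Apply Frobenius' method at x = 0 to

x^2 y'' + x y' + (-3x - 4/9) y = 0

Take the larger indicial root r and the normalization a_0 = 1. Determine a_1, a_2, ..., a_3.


Write in Frobenius form y'' + (p(x)/x) y' + (q(x)/x^2) y = 0:
  p(x) = 1,  q(x) = -3x - 4/9.
Indicial equation: r(r-1) + (1) r + (-4/9) = 0 -> roots r_1 = 2/3, r_2 = -2/3.
Take r = r_1 = 2/3. Let y(x) = x^r sum_{n>=0} a_n x^n with a_0 = 1.
Substitute y = x^r sum a_n x^n and match x^{r+n}. The recurrence is
  D(n) a_n - 3 a_{n-1} = 0,  where D(n) = (r+n)(r+n-1) + (1)(r+n) + (-4/9).
  a_n = 3 / D(n) * a_{n-1}.
Since the indicial polynomial factors as (r - r_1)(r - r_2), D(n) = (r_1 + n - r_1)(r_1 + n - r_2) = n(n + 4/3).
Evaluating step by step (a_0 = 1):
  n = 1: D(1) = 1(1 + 4/3) = 7/3; numerator = 3(1) = 3; a_1 = (3)/(7/3) = 9/7
  n = 2: D(2) = 2(2 + 4/3) = 20/3; numerator = 3(9/7) = 27/7; a_2 = (27/7)/(20/3) = 81/140
  n = 3: D(3) = 3(3 + 4/3) = 13; numerator = 3(81/140) = 243/140; a_3 = (243/140)/(13) = 243/1820

r = 2/3; a_0 = 1; a_1 = 9/7; a_2 = 81/140; a_3 = 243/1820


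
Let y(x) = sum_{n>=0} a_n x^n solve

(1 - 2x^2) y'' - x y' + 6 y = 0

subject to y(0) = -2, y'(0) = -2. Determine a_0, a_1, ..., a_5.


Ansatz: y(x) = sum_{n>=0} a_n x^n, so y'(x) = sum_{n>=1} n a_n x^(n-1) and y''(x) = sum_{n>=2} n(n-1) a_n x^(n-2).
Substitute into P(x) y'' + Q(x) y' + R(x) y = 0 with P(x) = 1 - 2x^2, Q(x) = -x, R(x) = 6, and match powers of x.
Initial conditions: a_0 = -2, a_1 = -2.
Setting the coefficient of each power of x to zero and solving order by order (substituting the coefficients already found):
  x^0: 2 a_2 + 6 a_0 = 0  ->  2 a_2 = -6 a_0 = 12  ->  a_2 = 6
  x^1: 6 a_3 + 5 a_1 = 0  ->  6 a_3 = -5 a_1 = 10  ->  a_3 = 5/3
  x^2: 12 a_4 = 0  ->  a_4 = 0
  x^3: 20 a_5 - 9 a_3 = 0  ->  20 a_5 = 9 a_3 = 15  ->  a_5 = 3/4
Truncated series: y(x) = -2 - 2 x + 6 x^2 + (5/3) x^3 + (3/4) x^5 + O(x^6).

a_0 = -2; a_1 = -2; a_2 = 6; a_3 = 5/3; a_4 = 0; a_5 = 3/4


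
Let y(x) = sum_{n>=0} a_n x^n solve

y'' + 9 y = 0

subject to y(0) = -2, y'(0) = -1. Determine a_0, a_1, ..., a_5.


Ansatz: y(x) = sum_{n>=0} a_n x^n, so y'(x) = sum_{n>=1} n a_n x^(n-1) and y''(x) = sum_{n>=2} n(n-1) a_n x^(n-2).
Substitute into P(x) y'' + Q(x) y' + R(x) y = 0 with P(x) = 1, Q(x) = 0, R(x) = 9, and match powers of x.
Initial conditions: a_0 = -2, a_1 = -1.
Setting the coefficient of each power of x to zero and solving order by order (substituting the coefficients already found):
  x^0: 2 a_2 + 9 a_0 = 0  ->  2 a_2 = -9 a_0 = 18  ->  a_2 = 9
  x^1: 6 a_3 + 9 a_1 = 0  ->  6 a_3 = -9 a_1 = 9  ->  a_3 = 3/2
  x^2: 12 a_4 + 9 a_2 = 0  ->  12 a_4 = -9 a_2 = -81  ->  a_4 = -27/4
  x^3: 20 a_5 + 9 a_3 = 0  ->  20 a_5 = -9 a_3 = -27/2  ->  a_5 = -27/40
Truncated series: y(x) = -2 - x + 9 x^2 + (3/2) x^3 - (27/4) x^4 - (27/40) x^5 + O(x^6).

a_0 = -2; a_1 = -1; a_2 = 9; a_3 = 3/2; a_4 = -27/4; a_5 = -27/40


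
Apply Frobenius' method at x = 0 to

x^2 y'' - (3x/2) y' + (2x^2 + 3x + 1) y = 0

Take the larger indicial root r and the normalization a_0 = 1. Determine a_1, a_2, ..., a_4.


Write in Frobenius form y'' + (p(x)/x) y' + (q(x)/x^2) y = 0:
  p(x) = -3/2,  q(x) = 2x^2 + 3x + 1.
Indicial equation: r(r-1) + (-3/2) r + (1) = 0 -> roots r_1 = 2, r_2 = 1/2.
Take r = r_1 = 2. Let y(x) = x^r sum_{n>=0} a_n x^n with a_0 = 1.
Substitute y = x^r sum a_n x^n and match x^{r+n}. The recurrence is
  D(n) a_n + 3 a_{n-1} + 2 a_{n-2} = 0,  where D(n) = (r+n)(r+n-1) + (-3/2)(r+n) + (1).
  a_n = [-3 a_{n-1} - 2 a_{n-2}] / D(n).
Since the indicial polynomial factors as (r - r_1)(r - r_2), D(n) = (r_1 + n - r_1)(r_1 + n - r_2) = n(n + 3/2).
Evaluating step by step (a_0 = 1):
  n = 1: D(1) = 1(1 + 3/2) = 5/2; numerator = -3(1) = -3; a_1 = (-3)/(5/2) = -6/5
  n = 2: D(2) = 2(2 + 3/2) = 7; numerator = -3(-6/5) - 2(1) = 8/5; a_2 = (8/5)/(7) = 8/35
  n = 3: D(3) = 3(3 + 3/2) = 27/2; numerator = -3(8/35) - 2(-6/5) = 12/7; a_3 = (12/7)/(27/2) = 8/63
  n = 4: D(4) = 4(4 + 3/2) = 22; numerator = -3(8/63) - 2(8/35) = -88/105; a_4 = (-88/105)/(22) = -4/105

r = 2; a_0 = 1; a_1 = -6/5; a_2 = 8/35; a_3 = 8/63; a_4 = -4/105


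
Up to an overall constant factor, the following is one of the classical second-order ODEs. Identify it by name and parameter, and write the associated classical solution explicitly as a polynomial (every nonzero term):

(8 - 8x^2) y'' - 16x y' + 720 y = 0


All three coefficients share the factor 8; dividing through by 8 gives  (1 - x^2) y'' - 2x y' + 90 y = 0.
This matches the Legendre equation (1 - x^2) y'' - 2x y' + n(n+1) y = 0 (note the -2x y' term) with n(n+1) = 90, so n = 9; the polynomial solution is P_9(x).
With y = sum_k a_k x^k, matching x^k gives (k+2)(k+1) a_{k+2} = [k(k+1) - n(n+1)] a_k = (k - 9)(k + 10) a_k. The right side vanishes at k = 9, so the series with the parity of 9 terminates at degree 9.
Standard normalization (P_n(1) = 1): leading coefficient (2n)!/(2^n (n!)^2) = 6402373705728000/(512*131681894400) = 12155/128, so a_9 = 12155/128. Work downward with a_k = (k+1)(k+2) a_{k+2} / ((k - 9)(k + 10)):
  a_7 = (8)(9)(12155/128) / ((7 - 9)(7 + 10)) = (109395/16)/(-34) = -6435/32
  a_5 = (6)(7)(-6435/32) / ((5 - 9)(5 + 10)) = (-135135/16)/(-60) = 9009/64
  a_3 = (4)(5)(9009/64) / ((3 - 9)(3 + 10)) = (45045/16)/(-78) = -1155/32
  a_1 = (2)(3)(-1155/32) / ((1 - 9)(1 + 10)) = (-3465/16)/(-88) = 315/128
Hence P_9(x) = 12155 x^9/128 - 6435 x^7/32 + 9009 x^5/64 - 1155 x^3/32 + 315 x/128.

P_9(x); series = 12155 x^9/128 - 6435 x^7/32 + 9009 x^5/64 - 1155 x^3/32 + 315 x/128


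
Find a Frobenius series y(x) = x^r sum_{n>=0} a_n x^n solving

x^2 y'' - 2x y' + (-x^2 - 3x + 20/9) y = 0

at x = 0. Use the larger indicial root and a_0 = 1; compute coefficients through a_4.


Write in Frobenius form y'' + (p(x)/x) y' + (q(x)/x^2) y = 0:
  p(x) = -2,  q(x) = -x^2 - 3x + 20/9.
Indicial equation: r(r-1) + (-2) r + (20/9) = 0 -> roots r_1 = 5/3, r_2 = 4/3.
Take r = r_1 = 5/3. Let y(x) = x^r sum_{n>=0} a_n x^n with a_0 = 1.
Substitute y = x^r sum a_n x^n and match x^{r+n}. The recurrence is
  D(n) a_n - 3 a_{n-1} - 1 a_{n-2} = 0,  where D(n) = (r+n)(r+n-1) + (-2)(r+n) + (20/9).
  a_n = [3 a_{n-1} + 1 a_{n-2}] / D(n).
Since the indicial polynomial factors as (r - r_1)(r - r_2), D(n) = (r_1 + n - r_1)(r_1 + n - r_2) = n(n + 1/3).
Evaluating step by step (a_0 = 1):
  n = 1: D(1) = 1(1 + 1/3) = 4/3; numerator = 3(1) = 3; a_1 = (3)/(4/3) = 9/4
  n = 2: D(2) = 2(2 + 1/3) = 14/3; numerator = 3(9/4) + 1(1) = 31/4; a_2 = (31/4)/(14/3) = 93/56
  n = 3: D(3) = 3(3 + 1/3) = 10; numerator = 3(93/56) + 1(9/4) = 405/56; a_3 = (405/56)/(10) = 81/112
  n = 4: D(4) = 4(4 + 1/3) = 52/3; numerator = 3(81/112) + 1(93/56) = 429/112; a_4 = (429/112)/(52/3) = 99/448

r = 5/3; a_0 = 1; a_1 = 9/4; a_2 = 93/56; a_3 = 81/112; a_4 = 99/448


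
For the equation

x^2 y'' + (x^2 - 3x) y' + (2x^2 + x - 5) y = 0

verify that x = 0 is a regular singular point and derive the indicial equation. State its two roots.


Divide by x^2 to reach normal form y'' + P_1(x) y' + P_2(x) y = 0 with P_1(x) = 1 - 3/x and P_2(x) = 2 + 1/x - 5/x^2.
x = 0 is a singular point because the y'-coefficient 1 - 3/x has a pole at x = 0 and the y-coefficient 2 + 1/x - 5/x^2 has a pole at x = 0.
It is a regular singular point because x P_1(x) = p(x) = x - 3 and x^2 P_2(x) = q(x) = 2x^2 + x - 5 are polynomials, hence analytic at x = 0.
p(0) = -3,  q(0) = -5.
Indicial equation: r(r-1) + p(0) r + q(0) = 0, i.e. r^2 + (p(0) - 1) r + q(0) = 0, i.e. r^2 - 4 r - 5 = 0.
Discriminant: (-4)^2 - 4(-5) = 36, so r = (4 ± 6)/2.
Solving: r_1 = 5, r_2 = -1.

indicial: r^2 - 4 r - 5 = 0; roots r_1 = 5, r_2 = -1


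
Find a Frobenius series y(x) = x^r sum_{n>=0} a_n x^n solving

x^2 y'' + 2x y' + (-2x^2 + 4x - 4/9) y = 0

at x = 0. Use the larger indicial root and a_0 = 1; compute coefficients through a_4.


Write in Frobenius form y'' + (p(x)/x) y' + (q(x)/x^2) y = 0:
  p(x) = 2,  q(x) = -2x^2 + 4x - 4/9.
Indicial equation: r(r-1) + (2) r + (-4/9) = 0 -> roots r_1 = 1/3, r_2 = -4/3.
Take r = r_1 = 1/3. Let y(x) = x^r sum_{n>=0} a_n x^n with a_0 = 1.
Substitute y = x^r sum a_n x^n and match x^{r+n}. The recurrence is
  D(n) a_n + 4 a_{n-1} - 2 a_{n-2} = 0,  where D(n) = (r+n)(r+n-1) + (2)(r+n) + (-4/9).
  a_n = [-4 a_{n-1} + 2 a_{n-2}] / D(n).
Since the indicial polynomial factors as (r - r_1)(r - r_2), D(n) = (r_1 + n - r_1)(r_1 + n - r_2) = n(n + 5/3).
Evaluating step by step (a_0 = 1):
  n = 1: D(1) = 1(1 + 5/3) = 8/3; numerator = -4(1) = -4; a_1 = (-4)/(8/3) = -3/2
  n = 2: D(2) = 2(2 + 5/3) = 22/3; numerator = -4(-3/2) + 2(1) = 8; a_2 = (8)/(22/3) = 12/11
  n = 3: D(3) = 3(3 + 5/3) = 14; numerator = -4(12/11) + 2(-3/2) = -81/11; a_3 = (-81/11)/(14) = -81/154
  n = 4: D(4) = 4(4 + 5/3) = 68/3; numerator = -4(-81/154) + 2(12/11) = 30/7; a_4 = (30/7)/(68/3) = 45/238

r = 1/3; a_0 = 1; a_1 = -3/2; a_2 = 12/11; a_3 = -81/154; a_4 = 45/238


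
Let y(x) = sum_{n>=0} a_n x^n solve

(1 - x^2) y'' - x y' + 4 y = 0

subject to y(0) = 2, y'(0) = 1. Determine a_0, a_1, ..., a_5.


Ansatz: y(x) = sum_{n>=0} a_n x^n, so y'(x) = sum_{n>=1} n a_n x^(n-1) and y''(x) = sum_{n>=2} n(n-1) a_n x^(n-2).
Substitute into P(x) y'' + Q(x) y' + R(x) y = 0 with P(x) = 1 - x^2, Q(x) = -x, R(x) = 4, and match powers of x.
Initial conditions: a_0 = 2, a_1 = 1.
Setting the coefficient of each power of x to zero and solving order by order (substituting the coefficients already found):
  x^0: 2 a_2 + 4 a_0 = 0  ->  2 a_2 = -4 a_0 = -8  ->  a_2 = -4
  x^1: 6 a_3 + 3 a_1 = 0  ->  6 a_3 = -3 a_1 = -3  ->  a_3 = -1/2
  x^2: 12 a_4 = 0  ->  a_4 = 0
  x^3: 20 a_5 - 5 a_3 = 0  ->  20 a_5 = 5 a_3 = -5/2  ->  a_5 = -1/8
Truncated series: y(x) = 2 + x - 4 x^2 - (1/2) x^3 - (1/8) x^5 + O(x^6).

a_0 = 2; a_1 = 1; a_2 = -4; a_3 = -1/2; a_4 = 0; a_5 = -1/8


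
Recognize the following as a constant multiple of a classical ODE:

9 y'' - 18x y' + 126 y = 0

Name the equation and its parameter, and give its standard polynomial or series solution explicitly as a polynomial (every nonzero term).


All three coefficients share the factor 9; dividing through by 9 gives  y'' - 2x y' + 14 y = 0.
This matches the Hermite equation y'' - 2x y' + 2n y = 0 with 2n = 14, so n = 7; the polynomial solution is H_7(x).
With y = sum_k a_k x^k, matching x^k gives (k+2)(k+1) a_{k+2} = 2(k - n) a_k = 2(k - 7) a_k. The right side vanishes at k = 7, so the series with the parity of 7 terminates at degree 7.
Standard normalization: leading coefficient of H_n is 2^n, so a_7 = 2^7 = 128. Work downward with a_k = (k+1)(k+2) a_{k+2} / (2(k - n)):
  a_5 = (6)(7)(128) / (2(5 - 7)) = 5376/(-4) = -1344
  a_3 = (4)(5)(-1344) / (2(3 - 7)) = -26880/(-8) = 3360
  a_1 = (2)(3)(3360) / (2(1 - 7)) = 20160/(-12) = -1680
Hence H_7(x) = 128 x^7 - 1344 x^5 + 3360 x^3 - 1680 x.

H_7(x); series = 128 x^7 - 1344 x^5 + 3360 x^3 - 1680 x


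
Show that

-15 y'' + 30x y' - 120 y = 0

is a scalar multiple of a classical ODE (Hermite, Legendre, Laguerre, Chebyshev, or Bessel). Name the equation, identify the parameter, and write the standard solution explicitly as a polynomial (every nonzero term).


All three coefficients share the factor -15; dividing through by -15 gives  y'' - 2x y' + 8 y = 0.
This matches the Hermite equation y'' - 2x y' + 2n y = 0 with 2n = 8, so n = 4; the polynomial solution is H_4(x).
With y = sum_k a_k x^k, matching x^k gives (k+2)(k+1) a_{k+2} = 2(k - n) a_k = 2(k - 4) a_k. The right side vanishes at k = 4, so the series with the parity of 4 terminates at degree 4.
Standard normalization: leading coefficient of H_n is 2^n, so a_4 = 2^4 = 16. Work downward with a_k = (k+1)(k+2) a_{k+2} / (2(k - n)):
  a_2 = (3)(4)(16) / (2(2 - 4)) = 192/(-4) = -48
  a_0 = (1)(2)(-48) / (2(0 - 4)) = -96/(-8) = 12
Hence H_4(x) = 16 x^4 - 48 x^2 + 12.

H_4(x); series = 16 x^4 - 48 x^2 + 12


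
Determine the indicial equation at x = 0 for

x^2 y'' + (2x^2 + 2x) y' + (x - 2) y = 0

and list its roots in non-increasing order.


Divide by x^2 to reach normal form y'' + P_1(x) y' + P_2(x) y = 0 with P_1(x) = 2 + 2/x and P_2(x) = 1/x - 2/x^2.
x = 0 is a singular point because the y'-coefficient 2 + 2/x has a pole at x = 0 and the y-coefficient 1/x - 2/x^2 has a pole at x = 0.
It is a regular singular point because x P_1(x) = p(x) = 2x + 2 and x^2 P_2(x) = q(x) = x - 2 are polynomials, hence analytic at x = 0.
p(0) = 2,  q(0) = -2.
Indicial equation: r(r-1) + p(0) r + q(0) = 0, i.e. r^2 + (p(0) - 1) r + q(0) = 0, i.e. r^2 + 1 r - 2 = 0.
Discriminant: (1)^2 - 4(-2) = 9, so r = (-1 ± 3)/2.
Solving: r_1 = 1, r_2 = -2.

indicial: r^2 + 1 r - 2 = 0; roots r_1 = 1, r_2 = -2
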